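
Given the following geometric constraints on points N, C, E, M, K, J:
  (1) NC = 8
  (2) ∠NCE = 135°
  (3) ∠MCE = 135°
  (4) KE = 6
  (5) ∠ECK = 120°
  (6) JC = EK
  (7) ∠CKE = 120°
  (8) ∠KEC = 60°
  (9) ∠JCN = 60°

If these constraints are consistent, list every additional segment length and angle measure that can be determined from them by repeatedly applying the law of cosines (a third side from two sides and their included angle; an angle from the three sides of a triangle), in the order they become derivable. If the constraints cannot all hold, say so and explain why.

These constraints are not satisfiable: (5), (7) and (8) are the three interior angles of triangle ECK, which must sum to 180°, but 120° + 120° + 60° = 300°. No planar figure meets all of them, so nothing further can be derived.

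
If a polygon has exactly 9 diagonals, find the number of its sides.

Using d = n(n - 3)/2, we solve 9 = n(n - 3)/2.
So n(n - 3) = 18.
Testing n = 6: 6 * 3 = 18 = 18. Correct.
The polygon has 6 sides.

6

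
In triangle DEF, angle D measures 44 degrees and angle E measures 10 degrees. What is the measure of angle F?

angle F = 180 - 44 - 10 = 126 degrees.

126 degrees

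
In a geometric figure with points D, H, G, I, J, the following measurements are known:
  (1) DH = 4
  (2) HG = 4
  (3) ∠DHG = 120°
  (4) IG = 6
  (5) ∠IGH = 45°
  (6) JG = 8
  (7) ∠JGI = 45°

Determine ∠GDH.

Step 1: By the law of cosines on triangle DHG: DG² = 4² + 4² − 2·4·4·cos(120°) = 48, so DG = 4·√3.
Step 2: By the inverse law of cosines on triangle GDH: cos(∠GDH) = ((4·√3)² + 4² − 4²) / (2·4·√3·4) = 48/55.43 = 0.866, so ∠GDH = 30°.

Therefore, the measure of angle ∠GDH = 30°.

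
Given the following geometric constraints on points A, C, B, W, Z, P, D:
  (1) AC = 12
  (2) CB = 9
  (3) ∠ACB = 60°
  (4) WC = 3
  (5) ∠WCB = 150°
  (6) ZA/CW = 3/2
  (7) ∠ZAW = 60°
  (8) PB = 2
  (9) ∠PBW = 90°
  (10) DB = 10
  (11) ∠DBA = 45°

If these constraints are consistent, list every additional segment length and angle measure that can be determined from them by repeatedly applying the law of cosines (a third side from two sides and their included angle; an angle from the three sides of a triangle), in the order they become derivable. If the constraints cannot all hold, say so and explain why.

The constraints are consistent. Derivable facts, in order:
After 1 step:
- AB = 3·√13
- BW ≈ 11.69
After 2 steps:
- AD ≈ 8
- WP ≈ 11.86
- ∠ABC = 73.9°
- ∠BAC = 46.1°
- ∠BWC = 22.63°
- ∠CBW = 7.37°
After 3 steps:
- ∠ADB = 72.91°
- ∠BAD = 62.09°
- ∠BPW = 80.3°
- ∠BWP = 9.7°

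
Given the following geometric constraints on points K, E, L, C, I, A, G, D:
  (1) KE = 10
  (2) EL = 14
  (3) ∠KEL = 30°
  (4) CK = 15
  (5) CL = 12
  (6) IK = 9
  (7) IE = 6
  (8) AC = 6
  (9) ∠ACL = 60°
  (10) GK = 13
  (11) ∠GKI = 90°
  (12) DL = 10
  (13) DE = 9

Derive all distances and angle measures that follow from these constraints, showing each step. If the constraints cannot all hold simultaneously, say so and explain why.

The constraints are consistent.

Step 1: From KE = 10, EL = 14, and ∠KEL = 30°, by the law of cosines:
  KL² = KE² + EL² - 2·KE·EL·cos(30°) = 100 + 196 - 242.5 = 53.51
  KL ≈ 7.32

Step 2: From LC = 12, CA = 6, and ∠LCA = 60°, by the law of cosines:
  LA² = LC² + CA² - 2·LC·CA·cos(60°) = 144 + 36 - 72 = 108
  LA = 6·√3

Step 3: From IK = 9, KG = 13, and ∠IKG = 90°, by the law of cosines:
  IG² = IK² + KG² - 2·IK·KG·cos(90°) = 81 + 169 - 0 = 250
  IG = 5·√10

Step 4: From KE = 10, KI = 9, EI = 6, by the inverse law of cosines:
  cos(∠EKI) = (KE² + KI² - EI²) / (2·KE·KI)
  ∠EKI = 36.34°

Step 5: From ED = 9, EL = 14, DL = 10, by the inverse law of cosines:
  cos(∠DEL) = (ED² + EL² - DL²) / (2·ED·EL)
  ∠DEL = 45.38°

Step 6: From EI = 6, EK = 10, IK = 9, by the inverse law of cosines:
  cos(∠IEK) = (EI² + EK² - IK²) / (2·EI·EK)
  ∠IEK = 62.72°

Step 7: From LD = 10, LE = 14, DE = 9, by the inverse law of cosines:
  cos(∠DLE) = (LD² + LE² - DE²) / (2·LD·LE)
  ∠DLE = 39.84°

Step 8: From IE = 6, IK = 9, EK = 10, by the inverse law of cosines:
  cos(∠EIK) = (IE² + IK² - EK²) / (2·IE·IK)
  ∠EIK = 80.94°

Step 9: From DE = 9, DL = 10, EL = 14, by the inverse law of cosines:
  cos(∠EDL) = (DE² + DL² - EL²) / (2·DE·DL)
  ∠EDL = 94.78°

Step 10: From KC = 15, KL = 7.32, CL = 12, by the inverse law of cosines:
  cos(∠CKL) = (KC² + KL² - CL²) / (2·KC·KL)
  ∠CKL = 52.2°

Step 11: From KE = 10, KL = 7.32, EL = 14, by the inverse law of cosines:
  cos(∠EKL) = (KE² + KL² - EL²) / (2·KE·KL)
  ∠EKL = 106.88°

Step 12: From LA = 6·√3, LC = 12, AC = 6, by the inverse law of cosines:
  cos(∠ALC) = (LA² + LC² - AC²) / (2·LA·LC)
  ∠ALC = 30°

Step 13: From LC = 12, LK = 7.32, CK = 15, by the inverse law of cosines:
  cos(∠CLK) = (LC² + LK² - CK²) / (2·LC·LK)
  ∠CLK = 99.01°

Step 14: From LE = 14, LK = 7.32, EK = 10, by the inverse law of cosines:
  cos(∠ELK) = (LE² + LK² - EK²) / (2·LE·LK)
  ∠ELK = 43.12°

Step 15: From CK = 15, CL = 12, KL = 7.32, by the inverse law of cosines:
  cos(∠KCL) = (CK² + CL² - KL²) / (2·CK·CL)
  ∠KCL = 28.79°

Step 16: From IG = 5·√10, IK = 9, GK = 13, by the inverse law of cosines:
  cos(∠GIK) = (IG² + IK² - GK²) / (2·IG·IK)
  ∠GIK = 55.3°

Step 17: From AC = 6, AL = 6·√3, CL = 12, by the inverse law of cosines:
  cos(∠CAL) = (AC² + AL² - CL²) / (2·AC·AL)
  ∠CAL = 90°

Step 18: From GI = 5·√10, GK = 13, IK = 9, by the inverse law of cosines:
  cos(∠IGK) = (GI² + GK² - IK²) / (2·GI·GK)
  ∠IGK = 34.7°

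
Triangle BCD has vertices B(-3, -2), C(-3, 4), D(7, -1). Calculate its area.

Using the Shoelace formula for a triangle:
Area = (1/2)|x0(y1 - y2) + x1(y2 - y0) + x2(y0 - y1)|
Area = (1/2)|-3(4 - -1) + -3(-1 - -2) + 7(-2 - 4)|
Area = (1/2)|-15 + -3 + -42|
Area = (1/2)|-60|
Area = (1/2)(60)
Area = 30

30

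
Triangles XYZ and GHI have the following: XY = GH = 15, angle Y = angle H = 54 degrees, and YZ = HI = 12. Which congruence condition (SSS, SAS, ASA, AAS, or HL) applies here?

The given information matches SAS: Two pairs of corresponding sides and the included angle are equal (Side-Angle-Side).

SAS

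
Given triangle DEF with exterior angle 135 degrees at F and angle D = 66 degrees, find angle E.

By the exterior angle theorem: exterior angle = sum of remote interior angles.
135 = 66 + angle E
angle E = 135 - 66 = 69 degrees

69 degrees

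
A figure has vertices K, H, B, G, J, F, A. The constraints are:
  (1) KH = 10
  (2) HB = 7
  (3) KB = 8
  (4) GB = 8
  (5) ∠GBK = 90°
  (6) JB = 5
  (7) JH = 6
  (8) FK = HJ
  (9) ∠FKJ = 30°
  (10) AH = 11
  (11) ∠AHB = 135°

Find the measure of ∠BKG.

Step 1: By the law of cosines on triangle KBG: KG² = 8² + 8² − 2·8·8·cos(90°) = 128, so KG = 8·√2.
Step 2: By the inverse law of cosines on triangle BKG: cos(∠BKG) = (8² + (8·√2)² − 8²) / (2·8·8·√2) = 128/181.02 = 0.7071, so ∠BKG = 45°.

Therefore, the measure of angle ∠BKG = 45°.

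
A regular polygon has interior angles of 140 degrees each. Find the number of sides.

Exterior angle = 180 - 140 = 40. n = 360 / 40 = 9.

9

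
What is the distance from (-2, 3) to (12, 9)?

d = sqrt((14)^2 + (6)^2) = sqrt(232) = 2*sqrt(58)

2*sqrt(58)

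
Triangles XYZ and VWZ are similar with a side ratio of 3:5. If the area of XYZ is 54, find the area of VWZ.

For similar figures, the area ratio equals the square of the side ratio.
Side ratio (XYZ to VWZ) = 3:5, so area ratio = 3^2:5^2 = 9:25.
If the area of XYZ is 54, then the area of VWZ = 54 * (25/9) = 150.

150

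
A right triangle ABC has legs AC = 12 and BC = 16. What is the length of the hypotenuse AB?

AB = sqrt(12^2 + 16^2) = sqrt(400) = 20

20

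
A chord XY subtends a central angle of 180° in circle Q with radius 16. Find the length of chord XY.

Chord = 2(16) sin(90°) = 32

32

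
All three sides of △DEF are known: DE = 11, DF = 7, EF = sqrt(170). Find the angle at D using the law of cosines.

By the inverse law of cosines: cos(D) = (DE² + DF² - EF²) / (2 × DE × DF)
cos(D) = (11² + 7² - (sqrt(170))²) / (2 × 11 × 7)
cos(D) = (121 + 49 - (170)) / 154
cos(D) = 0
D = arccos(0) = 90°

90°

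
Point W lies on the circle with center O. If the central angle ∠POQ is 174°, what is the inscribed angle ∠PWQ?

By the inscribed angle theorem, the inscribed angle is half the central angle.
Inscribed angle = 174° / 2 = 87°

87°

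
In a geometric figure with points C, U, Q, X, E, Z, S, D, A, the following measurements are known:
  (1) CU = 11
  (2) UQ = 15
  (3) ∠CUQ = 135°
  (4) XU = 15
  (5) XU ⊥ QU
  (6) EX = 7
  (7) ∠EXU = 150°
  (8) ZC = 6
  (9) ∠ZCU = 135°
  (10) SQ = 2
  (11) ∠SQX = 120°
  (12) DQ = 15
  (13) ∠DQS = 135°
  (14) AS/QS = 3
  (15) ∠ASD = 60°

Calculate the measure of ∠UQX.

Step 1: By the law of cosines on triangle QUX: QX² = 15² + 15² − 2·15·15·cos(90°) = 450, so QX = 15·√2.
Step 2: By the inverse law of cosines on triangle UQX: cos(∠UQX) = (15² + (15·√2)² − 15²) / (2·15·15·√2) = 450/636.4 = 0.7071, so ∠UQX = 45°.

Therefore, the measure of angle ∠UQX = 45°.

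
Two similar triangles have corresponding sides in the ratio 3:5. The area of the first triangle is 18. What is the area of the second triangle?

The ratio of areas of similar triangles = (side ratio)^2.
Side ratio = 3:5, so area ratio = 9:25.
Area of the second triangle / Area of the first triangle = 25/9
Area of the second triangle = 18 * 25/9 = 50

50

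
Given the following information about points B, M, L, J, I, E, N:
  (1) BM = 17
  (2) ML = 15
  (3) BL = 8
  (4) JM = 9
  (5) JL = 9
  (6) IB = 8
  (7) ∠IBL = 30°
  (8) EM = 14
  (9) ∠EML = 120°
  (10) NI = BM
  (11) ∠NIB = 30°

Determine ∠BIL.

Step 1: By the law of cosines on triangle IBL: IL² = 8² + 8² − 2·8·8·cos(30°) = 17.15, so IL ≈ 4.14.
Step 2: By the inverse law of cosines on triangle BIL: cos(∠BIL) = (8² + 4.14² − 8²) / (2·8·4.14) = 17.15/66.26 = 0.2588, so ∠BIL = 75°.

Therefore, the measure of angle ∠BIL = 75°.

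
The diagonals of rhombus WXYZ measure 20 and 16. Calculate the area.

Area of a rhombus = (d1 * d2) / 2
Area = (20 * 16) / 2
Area = 320 / 2
Area = 160

160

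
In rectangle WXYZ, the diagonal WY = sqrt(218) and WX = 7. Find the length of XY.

b = sqrt(d^2 - a^2) = sqrt(218 - 49) = sqrt(169) = 13

13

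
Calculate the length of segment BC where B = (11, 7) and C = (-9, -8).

The horizontal distance is |-9 - 11| = 20 and the vertical distance is |-8 - 7| = 15.
By the Pythagorean theorem, d = sqrt(20^2 + 15^2) = sqrt(625) = 25.

25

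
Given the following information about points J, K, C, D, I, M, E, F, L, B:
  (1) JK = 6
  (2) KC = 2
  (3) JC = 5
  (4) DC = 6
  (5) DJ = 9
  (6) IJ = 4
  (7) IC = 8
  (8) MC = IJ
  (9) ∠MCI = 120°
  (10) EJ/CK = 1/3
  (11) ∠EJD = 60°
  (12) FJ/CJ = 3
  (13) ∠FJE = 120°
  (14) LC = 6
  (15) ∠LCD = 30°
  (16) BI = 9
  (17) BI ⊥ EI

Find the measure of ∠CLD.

Step 1: By the law of cosines on triangle LCD: LD² = 6² + 6² − 2·6·6·cos(30°) = 9.65, so LD ≈ 3.11.
Step 2: By the inverse law of cosines on triangle CLD: cos(∠CLD) = (6² + 3.11² − 6²) / (2·6·3.11) = 9.65/37.27 = 0.2588, so ∠CLD = 75°.

Therefore, the measure of angle ∠CLD = 75°.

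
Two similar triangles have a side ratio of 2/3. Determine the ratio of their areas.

Area scales with the square of linear dimensions. If every length is multiplied by 2/3, then the area is multiplied by (2/3)^2 = 4/9.
The area ratio is 4:9.

4:9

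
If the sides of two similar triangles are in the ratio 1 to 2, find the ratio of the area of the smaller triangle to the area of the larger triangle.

Area scales with the square of linear dimensions. If every length is multiplied by 1/2, then the area is multiplied by (1/2)^2 = 1/4.
The area ratio is 1:4.

1:4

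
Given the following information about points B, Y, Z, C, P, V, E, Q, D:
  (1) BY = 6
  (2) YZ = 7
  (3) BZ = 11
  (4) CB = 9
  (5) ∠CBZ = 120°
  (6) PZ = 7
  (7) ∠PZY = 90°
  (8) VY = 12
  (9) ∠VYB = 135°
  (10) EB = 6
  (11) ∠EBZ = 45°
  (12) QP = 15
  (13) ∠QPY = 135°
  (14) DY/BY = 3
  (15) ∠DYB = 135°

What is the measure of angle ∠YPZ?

Step 1: By the law of cosines on triangle PZY: PY² = 7² + 7² − 2·7·7·cos(90°) = 98, so PY = 7·√2.
Step 2: By the inverse law of cosines on triangle YPZ: cos(∠YPZ) = ((7·√2)² + 7² − 7²) / (2·7·√2·7) = 98/138.59 = 0.7071, so ∠YPZ = 45°.

Therefore, the measure of angle ∠YPZ = 45°.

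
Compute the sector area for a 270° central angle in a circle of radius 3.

Sector area = π(3²)(3/4) = 27*pi/4

27*pi/4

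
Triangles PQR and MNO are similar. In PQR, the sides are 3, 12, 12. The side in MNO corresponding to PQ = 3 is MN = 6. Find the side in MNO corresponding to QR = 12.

Similar triangles have proportional sides. Setting up the proportion:
MN / PQ = NO / QR
6 / 3 = NO / 12
NO = 12 * 6 / 3 = 24.

24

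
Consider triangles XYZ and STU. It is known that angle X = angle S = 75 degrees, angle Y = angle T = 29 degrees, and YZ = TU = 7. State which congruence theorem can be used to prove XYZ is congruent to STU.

The given information matches AAS: Two pairs of corresponding angles and a non-included side are equal (Angle-Angle-Side).

AAS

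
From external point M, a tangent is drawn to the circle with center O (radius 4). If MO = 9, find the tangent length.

tangent = √(d² - r²) = √(9² - 4²) = √(81 - 16) = √65 = sqrt(65)

sqrt(65)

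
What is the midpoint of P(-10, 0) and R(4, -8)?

The midpoint is the point halfway along the segment.
Move half the horizontal distance: -10 + (4 - -10)/2 = -10 + 14/2 = -3
Move half the vertical distance: 0 + (-8 - 0)/2 = 0 + -8/2 = -4
Midpoint = (-3, -4)

(-3, -4)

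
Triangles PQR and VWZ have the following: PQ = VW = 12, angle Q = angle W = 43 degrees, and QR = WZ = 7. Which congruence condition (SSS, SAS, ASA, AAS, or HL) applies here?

The given information provides:
PQ = VW = 12, angle Q = angle W = 43 degrees, and QR = WZ = 7
This matches the SAS congruence theorem.
Two pairs of corresponding sides and the included angle are equal (Side-Angle-Side).

SAS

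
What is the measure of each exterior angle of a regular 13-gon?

Each exterior angle of a regular n-gon is 360 / n.
For n = 13: 360 / 13 = 360/13 degrees.

360/13 degrees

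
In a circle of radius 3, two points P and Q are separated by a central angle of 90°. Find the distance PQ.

Chord length = 2r sin(θ/2)
= 2 × 3 × sin(90°/2)
= 2 × 3 × sin(45°)
= 3*sqrt(2)

3*sqrt(2)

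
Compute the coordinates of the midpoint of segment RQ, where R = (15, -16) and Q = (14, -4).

The midpoint is the point halfway along the segment.
Move half the horizontal distance: 15 + (14 - 15)/2 = 15 + -1/2 = 29/2
Move half the vertical distance: -16 + (-4 - -16)/2 = -16 + 12/2 = -10
Midpoint = (29/2, -10)

(29/2, -10)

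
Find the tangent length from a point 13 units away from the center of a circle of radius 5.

Let T be the point of tangency. Then OT ⊥ PT (radius ⊥ tangent).
In right triangle OTP: OP² = OT² + PT²
13² = 5² + PT²
PT² = 144, PT = 12

12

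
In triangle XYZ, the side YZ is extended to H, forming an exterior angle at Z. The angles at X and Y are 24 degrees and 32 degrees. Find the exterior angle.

By the exterior angle theorem, an exterior angle of a triangle equals the sum of the two remote interior angles.
Exterior angle = angle X + angle Y
Exterior angle = 24 + 32 = 56 degrees

56 degrees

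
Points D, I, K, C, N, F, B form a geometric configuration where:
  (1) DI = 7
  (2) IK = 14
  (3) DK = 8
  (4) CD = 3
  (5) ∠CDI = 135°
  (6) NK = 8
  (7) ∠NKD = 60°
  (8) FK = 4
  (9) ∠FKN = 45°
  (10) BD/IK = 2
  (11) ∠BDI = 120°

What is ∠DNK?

Step 1: By the law of cosines on triangle NKD: ND² = 8² + 8² − 2·8·8·cos(60°) = 64, so ND = 8.
Step 2: By the inverse law of cosines on triangle DNK: cos(∠DNK) = (8² + 8² − 8²) / (2·8·8) = 64/128 = 0.5, so ∠DNK = 60°.

Therefore, the measure of angle ∠DNK = 60°.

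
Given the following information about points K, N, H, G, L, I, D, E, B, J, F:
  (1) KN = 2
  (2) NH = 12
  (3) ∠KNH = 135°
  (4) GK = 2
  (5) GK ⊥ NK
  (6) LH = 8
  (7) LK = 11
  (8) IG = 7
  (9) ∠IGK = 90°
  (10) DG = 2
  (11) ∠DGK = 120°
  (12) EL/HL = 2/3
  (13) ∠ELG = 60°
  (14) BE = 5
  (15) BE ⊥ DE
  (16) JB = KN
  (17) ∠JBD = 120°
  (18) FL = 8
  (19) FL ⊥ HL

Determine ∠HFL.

Step 1: By the law of cosines on triangle FLH: FH² = 8² + 8² − 2·8·8·cos(90°) = 128, so FH = 8·√2.
Step 2: By the inverse law of cosines on triangle HFL: cos(∠HFL) = ((8·√2)² + 8² − 8²) / (2·8·√2·8) = 128/181.02 = 0.7071, so ∠HFL = 45°.

Therefore, the measure of angle ∠HFL = 45°.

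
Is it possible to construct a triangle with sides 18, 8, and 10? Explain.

Check the triangle inequality: 8 + 10 = 18 ≤ 18.
Since the sum of two sides does not exceed the third, no triangle can be formed.

No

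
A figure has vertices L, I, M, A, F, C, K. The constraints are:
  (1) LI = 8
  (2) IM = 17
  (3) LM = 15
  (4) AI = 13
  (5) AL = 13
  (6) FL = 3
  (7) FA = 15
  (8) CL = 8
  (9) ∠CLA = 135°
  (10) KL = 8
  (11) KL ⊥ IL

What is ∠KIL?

Step 1: By the law of cosines on triangle ILK: IK² = 8² + 8² − 2·8·8·cos(90°) = 128, so IK = 8·√2.
Step 2: By the inverse law of cosines on triangle KIL: cos(∠KIL) = ((8·√2)² + 8² − 8²) / (2·8·√2·8) = 128/181.02 = 0.7071, so ∠KIL = 45°.

Therefore, the measure of angle ∠KIL = 45°.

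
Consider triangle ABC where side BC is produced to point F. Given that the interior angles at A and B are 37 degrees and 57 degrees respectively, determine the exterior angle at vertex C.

The interior angle at C is 180 - 37 - 57 = 86 degrees.
The exterior angle and interior angle at C are supplementary:
Exterior angle = 180 - 86 = 94 degrees.

94 degrees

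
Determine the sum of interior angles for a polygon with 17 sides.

The sum of interior angles of an n-sided polygon is (n - 2) * 180.
For n = 17: (17 - 2) * 180 = 15 * 180 = 2700 degrees.

2700 degrees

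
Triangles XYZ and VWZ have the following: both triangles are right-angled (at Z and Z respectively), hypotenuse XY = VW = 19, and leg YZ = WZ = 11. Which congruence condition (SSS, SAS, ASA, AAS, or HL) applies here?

Consider the given information: both triangles are right-angled (at Z and Z respectively), hypotenuse XY = VW = 19, and leg YZ = WZ = 11
This is not SAS or ASA: SAS requires two sides and the included angle between them. ASA requires two angles and the side between them.
The correct criterion is HL. The hypotenuse and one leg of two right triangles are equal (Hypotenuse-Leg).

HL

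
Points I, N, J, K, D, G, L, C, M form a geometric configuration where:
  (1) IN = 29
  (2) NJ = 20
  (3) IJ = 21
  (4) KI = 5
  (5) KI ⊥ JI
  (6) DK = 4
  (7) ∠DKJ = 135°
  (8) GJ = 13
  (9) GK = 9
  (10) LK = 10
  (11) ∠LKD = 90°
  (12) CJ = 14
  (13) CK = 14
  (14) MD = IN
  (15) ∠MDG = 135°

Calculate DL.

Step 1: By the law of cosines on triangle DKL: DL² = 4² + 10² − 2·4·10·cos(90°) = 116, so DL = 2·√29.

Therefore, the length of DL = 2·√29.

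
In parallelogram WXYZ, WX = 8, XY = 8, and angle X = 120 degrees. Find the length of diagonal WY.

Law of cosines: d^2 = 8^2 + 8^2 - 2(8)(8)cos(120°) = 192, so d = 8*sqrt(3).

8*sqrt(3)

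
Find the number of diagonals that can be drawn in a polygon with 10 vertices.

The number of diagonals in an n-gon is n(n - 3)/2.
For n = 10: 10(10 - 3)/2 = 10 × 7 / 2 = 35.

35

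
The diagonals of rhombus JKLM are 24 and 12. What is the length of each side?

The diagonals of a rhombus bisect each other at right angles.
Half-diagonals: 24/2 = 12 and 12/2 = 6
side = sqrt(12^2 + 6^2)
side = sqrt(144 + 36)
side = sqrt(180) = 6*sqrt(5)

6*sqrt(5)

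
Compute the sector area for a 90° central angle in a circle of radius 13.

Sector area = πr² × θ/360
= π × 13² × 1/4
= π × 169 × 1/4
= 169*pi/4

169*pi/4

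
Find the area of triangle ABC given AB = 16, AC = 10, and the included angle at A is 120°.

Area = (1/2)(16)(10) sin(120°) = (1/2)(16)(10)(sqrt(3)/2) = 40*sqrt(3)

40*sqrt(3)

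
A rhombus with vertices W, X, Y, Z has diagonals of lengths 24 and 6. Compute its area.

The diagonals of a rhombus divide it into four right triangles.
Each triangle has legs 24/ 2 = 12 and 6/2 = 3, so each has area (1/2)*12*3 = 18.
Four such triangles give total area = (d1 * d2) / 2 = 72.

72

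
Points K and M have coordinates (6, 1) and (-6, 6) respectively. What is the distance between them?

d = sqrt((-6 - 6)^2 + (6 - 1)^2)
d = sqrt(-12^2 + 5^2)
d = sqrt(144 + 25)
d = sqrt(169) = 13

13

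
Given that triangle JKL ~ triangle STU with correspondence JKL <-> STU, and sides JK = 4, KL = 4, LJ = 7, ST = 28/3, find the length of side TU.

Similar triangles have proportional sides. Setting up the proportion:
ST / JK = TU / KL
28/3 / 4 = TU / 4
TU = 4 * 28/3 / 4 = 28/3.

28/3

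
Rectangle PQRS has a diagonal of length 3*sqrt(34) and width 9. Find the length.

The diagonal of a rectangle forms a right triangle with the two sides.
Rearranging the Pythagorean theorem: missing side = sqrt(d^2 - known^2).
= sqrt(306 - 81) = sqrt(225) = 15.

15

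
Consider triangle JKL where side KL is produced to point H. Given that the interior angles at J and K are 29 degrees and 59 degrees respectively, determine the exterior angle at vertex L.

The interior angle at L is 180 - 29 - 59 = 92 degrees.
The exterior angle and interior angle at L are supplementary:
Exterior angle = 180 - 92 = 88 degrees.

88 degrees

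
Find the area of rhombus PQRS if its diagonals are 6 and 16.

The diagonals of a rhombus divide it into four right triangles.
Each triangle has legs 6/ 2 = 3 and 16/2 = 8, so each has area (1/2)*3*8 = 12.
Four such triangles give total area = (d1 * d2) / 2 = 48.

48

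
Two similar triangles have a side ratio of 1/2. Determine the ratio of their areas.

Area ratio = (side ratio)^2 = (1/2)^2 = 1:4.

1:4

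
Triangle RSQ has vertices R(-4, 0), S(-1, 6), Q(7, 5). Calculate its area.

Shoelace: Area = (1/2)|-4(6-5) + -1(5-0) + 7(0-6)| = (1/2)(51) = 51/2

51/2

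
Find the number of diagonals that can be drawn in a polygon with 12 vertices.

Each of the 12 vertices connects to 9 non-adjacent vertices via diagonals.
Total connections = 12 × 9 = 108, but each diagonal is counted twice.
Number of diagonals = 108 / 2 = 54.

54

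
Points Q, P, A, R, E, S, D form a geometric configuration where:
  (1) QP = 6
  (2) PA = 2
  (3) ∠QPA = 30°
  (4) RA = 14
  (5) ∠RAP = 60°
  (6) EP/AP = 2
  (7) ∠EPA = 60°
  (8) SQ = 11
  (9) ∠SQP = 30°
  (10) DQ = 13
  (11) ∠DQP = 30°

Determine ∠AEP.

From the given relations: EP = 2·AP = 2·2 = 4.
Step 1: By the law of cosines on triangle EPA: EA² = 4² + 2² − 2·4·2·cos(60°) = 12, so EA = 2·√3.
Step 2: By the inverse law of cosines on triangle AEP: cos(∠AEP) = ((2·√3)² + 4² − 2²) / (2·2·√3·4) = 24/27.71 = 0.866, so ∠AEP = 30°.

Therefore, the measure of angle ∠AEP = 30°.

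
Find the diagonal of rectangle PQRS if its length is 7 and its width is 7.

A rectangle's diagonal splits it into two right triangles, with the diagonal as the hypotenuse.
By the Pythagorean theorem, d^2 = 7^2 + 7^2 = 98.
Therefore d = sqrt(98) = 7*sqrt(2).

7*sqrt(2)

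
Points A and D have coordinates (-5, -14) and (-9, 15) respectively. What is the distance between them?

d = sqrt((-4)^2 + (29)^2) = sqrt(857)

sqrt(857)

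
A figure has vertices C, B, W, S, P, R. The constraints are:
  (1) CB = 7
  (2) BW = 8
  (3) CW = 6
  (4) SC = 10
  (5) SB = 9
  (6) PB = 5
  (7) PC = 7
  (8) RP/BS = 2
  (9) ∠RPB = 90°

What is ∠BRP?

From the given relations: RP = 2·BS = 2·9 = 18.
Step 1: By the law of cosines on triangle RPB: RB² = 18² + 5² − 2·18·5·cos(90°) = 349, so RB ≈ 18.68.
Step 2: By the inverse law of cosines on triangle BRP: cos(∠BRP) = (18.68² + 18² − 5²) / (2·18.68·18) = 648/672.54 = 0.9635, so ∠BRP = 15.52°.

Therefore, the measure of angle ∠BRP = 15.52°.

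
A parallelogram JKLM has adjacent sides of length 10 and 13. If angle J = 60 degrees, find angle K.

Consecutive angles are supplementary: angle K = 180 - 60 = 120 degrees.

120 degrees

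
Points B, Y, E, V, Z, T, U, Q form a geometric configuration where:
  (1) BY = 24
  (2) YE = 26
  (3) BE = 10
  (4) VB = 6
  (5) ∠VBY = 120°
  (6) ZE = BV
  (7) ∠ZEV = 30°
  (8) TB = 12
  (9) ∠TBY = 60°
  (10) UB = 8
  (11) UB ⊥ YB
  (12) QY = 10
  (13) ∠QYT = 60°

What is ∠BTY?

Step 1: By the law of cosines on triangle TBY: TY² = 12² + 24² − 2·12·24·cos(60°) = 432, so TY = 12·√3.
Step 2: By the inverse law of cosines on triangle BTY: cos(∠BTY) = (12² + (12·√3)² − 24²) / (2·12·12·√3) = 0/498.83 = 0, so ∠BTY = 90°.

Therefore, the measure of angle ∠BTY = 90°.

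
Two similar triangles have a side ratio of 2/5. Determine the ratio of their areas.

Area ratio = (side ratio)^2 = (2/5)^2 = 4:25.

4:25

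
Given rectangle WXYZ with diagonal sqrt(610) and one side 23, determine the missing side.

b = sqrt(d^2 - a^2) = sqrt(610 - 529) = sqrt(81) = 9

9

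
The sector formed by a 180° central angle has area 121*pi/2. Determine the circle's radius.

Sector area A = πr² × θ/360, so r² = 360A / (πθ).
r² = 360 × 121*pi/2 / (π × 180)
r² = 121
r = 11

11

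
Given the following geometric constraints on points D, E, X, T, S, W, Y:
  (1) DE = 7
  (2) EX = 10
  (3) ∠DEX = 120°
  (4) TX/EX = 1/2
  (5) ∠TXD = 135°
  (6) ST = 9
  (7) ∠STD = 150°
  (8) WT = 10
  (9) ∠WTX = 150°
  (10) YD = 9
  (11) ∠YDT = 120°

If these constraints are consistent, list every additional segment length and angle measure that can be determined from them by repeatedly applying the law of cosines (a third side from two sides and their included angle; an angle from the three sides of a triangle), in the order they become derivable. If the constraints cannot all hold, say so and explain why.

The constraints are consistent. Derivable facts, in order:
After 1 step:
- DX ≈ 14.8
- XW ≈ 14.55
After 2 steps:
- DT ≈ 18.67
- ∠DXE = 24.18°
- ∠EDX = 35.82°
- ∠TWX = 9.9°
- ∠TXW = 20.1°
After 3 steps:
- DS ≈ 26.85
- TY ≈ 24.45
- ∠DTX = 34.09°
- ∠TDX = 10.91°
After 4 steps:
- ∠DST = 20.35°
- ∠DTY = 18.59°
- ∠DYT = 41.41°
- ∠SDT = 9.65°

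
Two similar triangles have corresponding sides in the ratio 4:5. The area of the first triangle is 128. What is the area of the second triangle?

For similar figures, the area ratio equals the square of the side ratio.
Side ratio (the first triangle to the second triangle) = 4:5, so area ratio = 4^2:5^2 = 16:25.
If the area of the first triangle is 128, then the area of the second triangle = 128 * (25/16) = 200.

200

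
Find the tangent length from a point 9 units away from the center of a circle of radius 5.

Let T be the point of tangency. Then QT ⊥ XT (radius ⊥ tangent).
In right triangle QTX: QX² = QT² + XT²
9² = 5² + XT²
XT² = 56, XT = 2*sqrt(14)

2*sqrt(14)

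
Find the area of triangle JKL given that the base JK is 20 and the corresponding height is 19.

Area = (1/2)(20)(19) = 190

190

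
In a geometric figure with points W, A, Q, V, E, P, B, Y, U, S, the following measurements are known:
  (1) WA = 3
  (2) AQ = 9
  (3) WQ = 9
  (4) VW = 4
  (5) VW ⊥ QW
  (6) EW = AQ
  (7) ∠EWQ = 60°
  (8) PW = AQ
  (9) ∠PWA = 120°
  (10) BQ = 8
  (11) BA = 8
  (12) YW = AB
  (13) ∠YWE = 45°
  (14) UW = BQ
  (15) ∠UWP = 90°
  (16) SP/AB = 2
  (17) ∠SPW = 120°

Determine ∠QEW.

From the given relations: EW = AQ = 9.
Step 1: By the law of cosines on triangle EWQ: EQ² = 9² + 9² − 2·9·9·cos(60°) = 81, so EQ = 9.
Step 2: By the inverse law of cosines on triangle QEW: cos(∠QEW) = (9² + 9² − 9²) / (2·9·9) = 81/162 = 0.5, so ∠QEW = 60°.

Therefore, the measure of angle ∠QEW = 60°.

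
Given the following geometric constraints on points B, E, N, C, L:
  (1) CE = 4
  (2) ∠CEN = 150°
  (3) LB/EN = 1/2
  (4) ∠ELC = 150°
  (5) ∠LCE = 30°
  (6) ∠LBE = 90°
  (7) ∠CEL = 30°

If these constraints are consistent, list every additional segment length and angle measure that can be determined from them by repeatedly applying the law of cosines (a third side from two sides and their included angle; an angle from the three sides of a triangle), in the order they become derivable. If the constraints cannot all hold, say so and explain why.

These constraints are not satisfiable: (4), (5) and (7) are the three interior angles of triangle ELC, which must sum to 180°, but 150° + 30° + 30° = 210°. No planar figure meets all of them, so nothing further can be derived.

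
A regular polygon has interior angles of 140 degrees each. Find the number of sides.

The exterior angle is the supplement of the interior angle: 180 - 140 = 40 degrees.
Since the exterior angles of any convex polygon sum to 360 degrees, the number of sides is 360 / 40 = 9.

9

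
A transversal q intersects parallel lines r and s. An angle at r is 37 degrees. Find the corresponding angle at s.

Corresponding angles formed by parallel lines and a transversal are equal.
The given angle is 37 degrees.
The corresponding angle = 37 degrees.

37 degrees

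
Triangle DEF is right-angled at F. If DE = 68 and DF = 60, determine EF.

EF = sqrt(68^2 - 60^2) = sqrt(1024) = 32

32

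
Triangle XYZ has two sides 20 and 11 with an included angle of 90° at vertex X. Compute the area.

Area = (1/2) * XY * XZ * sin(X)
Area = (1/2) * 20 * 11 * sin(90°)
Area = (1/2) * 20 * 11 * 1
Area = 110

110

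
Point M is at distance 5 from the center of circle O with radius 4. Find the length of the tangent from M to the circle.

The tangent, radius, and line from the external point to the center form a right triangle.
The right angle is where the tangent meets the radius.
By the Pythagorean theorem: tangent² + 4² = 5²
tangent² = 25 - 16 = 9
tangent = 3

3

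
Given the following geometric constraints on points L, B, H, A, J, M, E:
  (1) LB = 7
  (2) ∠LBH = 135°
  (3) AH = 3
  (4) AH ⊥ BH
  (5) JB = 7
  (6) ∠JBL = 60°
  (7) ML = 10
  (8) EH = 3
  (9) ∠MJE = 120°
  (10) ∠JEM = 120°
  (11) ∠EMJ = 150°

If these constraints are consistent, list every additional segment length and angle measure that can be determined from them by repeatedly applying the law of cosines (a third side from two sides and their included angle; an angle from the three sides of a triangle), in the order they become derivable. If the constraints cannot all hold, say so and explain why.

These constraints are not satisfiable: (9), (10) and (11) are the three interior angles of triangle MJE, which must sum to 180°, but 120° + 120° + 150° = 390°. No planar figure meets all of them, so nothing further can be derived.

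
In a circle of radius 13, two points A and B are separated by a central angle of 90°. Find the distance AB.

Chord = 2(13) sin(45°) = 13*sqrt(2)

13*sqrt(2)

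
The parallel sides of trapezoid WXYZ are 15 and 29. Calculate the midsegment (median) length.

The midsegment of a trapezoid = (base1 + base2) / 2
midsegment = (15 + 29) / 2
midsegment = 44 / 2
midsegment = 22

22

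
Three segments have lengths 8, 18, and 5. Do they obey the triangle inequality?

The longest side is 18. The other two sides sum to 5 + 8 = 13.
Since 13 ≤ 18, the two shorter sides cannot reach around to close the triangle.

No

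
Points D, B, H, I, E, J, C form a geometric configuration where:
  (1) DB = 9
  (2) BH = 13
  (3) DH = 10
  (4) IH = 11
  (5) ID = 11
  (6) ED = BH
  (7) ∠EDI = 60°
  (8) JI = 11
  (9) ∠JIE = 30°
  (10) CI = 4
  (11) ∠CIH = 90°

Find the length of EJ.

From the given relations: ED = BH = 13.
Step 1: By the law of cosines on triangle EDI: EI² = 13² + 11² − 2·13·11·cos(60°) = 147, so EI = 7·√3.
Step 2: By the law of cosines on triangle EIJ: EJ² = (7·√3)² + 11² − 2·7·√3·11·cos(30°) = 37, so EJ = √37.

Therefore, the length of EJ = √37.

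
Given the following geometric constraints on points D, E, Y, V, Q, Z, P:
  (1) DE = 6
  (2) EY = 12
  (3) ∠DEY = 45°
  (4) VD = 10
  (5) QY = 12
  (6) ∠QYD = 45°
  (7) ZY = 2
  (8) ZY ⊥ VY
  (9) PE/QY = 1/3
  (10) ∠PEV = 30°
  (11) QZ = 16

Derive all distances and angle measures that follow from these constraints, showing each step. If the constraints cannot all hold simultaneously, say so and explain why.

These constraints are not satisfiable: by the triangle inequality in triangle YQZ, (5) QY = 12 and (7) ZY = 2 force QZ ≤ 12 + 2 = 14, but (11) says QZ = 16. No planar figure meets all of them, so nothing further can be derived.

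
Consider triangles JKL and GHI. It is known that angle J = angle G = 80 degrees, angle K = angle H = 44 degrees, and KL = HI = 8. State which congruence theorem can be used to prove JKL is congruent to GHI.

The given information matches AAS: Two pairs of corresponding angles and a non-included side are equal (Angle-Angle-Side).

AAS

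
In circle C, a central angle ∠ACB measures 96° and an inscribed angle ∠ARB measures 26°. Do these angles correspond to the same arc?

By the inscribed angle theorem, the inscribed angle for a central angle of 96° should be 96° / 2 = 48°.
The given inscribed angle is 26°, which does not equal 48°.
Therefore, no, they do not correspond to the same arc.

No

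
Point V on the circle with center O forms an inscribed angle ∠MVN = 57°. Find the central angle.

Central angle = 2 × 57° = 114° (inscribed angle theorem).

114°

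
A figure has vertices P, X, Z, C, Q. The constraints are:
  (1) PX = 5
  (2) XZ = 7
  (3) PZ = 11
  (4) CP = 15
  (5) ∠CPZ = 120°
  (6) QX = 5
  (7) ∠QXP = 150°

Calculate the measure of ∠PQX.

Step 1: By the law of cosines on triangle QXP: QP² = 5² + 5² − 2·5·5·cos(150°) = 93.3, so QP ≈ 9.66.
Step 2: By the inverse law of cosines on triangle PQX: cos(∠PQX) = (9.66² + 5² − 5²) / (2·9.66·5) = 93.3/96.59 = 0.9659, so ∠PQX = 15°.

Therefore, the measure of angle ∠PQX = 15°.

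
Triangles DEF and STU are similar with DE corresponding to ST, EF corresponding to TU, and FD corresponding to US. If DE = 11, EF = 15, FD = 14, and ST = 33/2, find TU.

k = 33/2/11 = 3/2. TU = 3/2 * 15 = 45/2.

45/2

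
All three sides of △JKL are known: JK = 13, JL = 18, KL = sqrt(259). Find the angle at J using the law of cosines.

cos(J) = (13² + 18² - (sqrt(259))²) / (2 × 13 × 18) = 1/2, so J = arccos(1/2) = 60°.

60°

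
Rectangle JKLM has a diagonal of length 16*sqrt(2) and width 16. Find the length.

Using the Pythagorean theorem: d^2 = a^2 + b^2
b^2 = d^2 - a^2
b^2 = 512 - 256
b^2 = 256
b = sqrt(256) = 16

16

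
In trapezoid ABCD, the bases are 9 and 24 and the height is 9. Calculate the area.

A trapezoid's area equals the midsegment times the height.
The midsegment is (9 + 24) / 2 = 33/2.
Area = 33/2 * 9 = 297/2.

297/2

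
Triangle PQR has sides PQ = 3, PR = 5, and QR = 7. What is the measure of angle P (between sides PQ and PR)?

When all three sides of a triangle are known, the law of cosines can be rearranged to find any angle.
cos(C) = (a² + b² - c²) / (2ab) gives cos(P) = -1/2.
Taking the inverse cosine: P = 120°.

120°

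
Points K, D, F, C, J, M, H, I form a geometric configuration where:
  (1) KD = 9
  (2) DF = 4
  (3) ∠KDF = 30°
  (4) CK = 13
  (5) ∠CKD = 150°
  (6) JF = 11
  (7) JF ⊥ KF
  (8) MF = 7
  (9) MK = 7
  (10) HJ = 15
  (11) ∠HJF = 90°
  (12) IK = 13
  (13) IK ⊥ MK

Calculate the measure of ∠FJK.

Step 1: By the law of cosines on triangle FDK: FK² = 4² + 9² − 2·4·9·cos(30°) = 34.65, so FK ≈ 5.89.
Step 2: By the law of cosines on triangle JFK: JK² = 11² + 5.89² − 2·11·5.89·cos(90°) = 155.65, so JK ≈ 12.48.
Step 3: By the inverse law of cosines on triangle FJK: cos(∠FJK) = (11² + 12.48² − 5.89²) / (2·11·12.48) = 242/274.47 = 0.8817, so ∠FJK = 28.15°.

Therefore, the measure of angle ∠FJK = 28.15°.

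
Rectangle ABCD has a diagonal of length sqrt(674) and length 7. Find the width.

The diagonal of a rectangle forms a right triangle with the two sides.
Rearranging the Pythagorean theorem: missing side = sqrt(d^2 - known^2).
= sqrt(674 - 49) = sqrt(625) = 25.

25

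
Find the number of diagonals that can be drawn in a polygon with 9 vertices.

The number of diagonals in an n-gon is n(n - 3)/2.
For n = 9: 9(9 - 3)/2 = 9 × 6 / 2 = 27.

27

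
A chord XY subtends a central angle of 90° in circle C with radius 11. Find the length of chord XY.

Chord = 2(11) sin(45°) = 11*sqrt(2)

11*sqrt(2)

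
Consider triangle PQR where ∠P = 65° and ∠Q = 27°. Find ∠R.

The interior angles sum to 180°: angle R = 180 - 65 - 27 = 88°.
The triangle is acute (angles 65°, 27°, 88°).

88 degrees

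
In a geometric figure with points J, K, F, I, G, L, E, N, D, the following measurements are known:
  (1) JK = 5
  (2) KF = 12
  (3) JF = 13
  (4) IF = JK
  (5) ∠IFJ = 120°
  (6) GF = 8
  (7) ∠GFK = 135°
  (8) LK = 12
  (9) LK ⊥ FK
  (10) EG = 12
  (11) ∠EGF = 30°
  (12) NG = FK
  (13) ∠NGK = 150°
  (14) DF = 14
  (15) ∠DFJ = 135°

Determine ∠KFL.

Step 1: By the law of cosines on triangle FKL: FL² = 12² + 12² − 2·12·12·cos(90°) = 288, so FL = 12·√2.
Step 2: By the inverse law of cosines on triangle KFL: cos(∠KFL) = (12² + (12·√2)² − 12²) / (2·12·12·√2) = 288/407.29 = 0.7071, so ∠KFL = 45°.

Therefore, the measure of angle ∠KFL = 45°.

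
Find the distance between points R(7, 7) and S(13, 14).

d = sqrt((6)^2 + (7)^2) = sqrt(85)

sqrt(85)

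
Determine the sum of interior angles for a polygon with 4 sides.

The sum of interior angles of an n-sided polygon is (n - 2) * 180.
For n = 4: (4 - 2) * 180 = 2 * 180 = 360 degrees.

360 degrees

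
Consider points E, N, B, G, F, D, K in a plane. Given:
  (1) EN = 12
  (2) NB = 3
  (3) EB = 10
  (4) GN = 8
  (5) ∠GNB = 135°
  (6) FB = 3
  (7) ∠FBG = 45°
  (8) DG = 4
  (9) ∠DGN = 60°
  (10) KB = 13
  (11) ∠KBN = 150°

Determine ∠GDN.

Step 1: By the law of cosines on triangle DGN: DN² = 4² + 8² − 2·4·8·cos(60°) = 48, so DN = 4·√3.
Step 2: By the inverse law of cosines on triangle GDN: cos(∠GDN) = (4² + (4·√3)² − 8²) / (2·4·4·√3) = 0/55.43 = 0, so ∠GDN = 90°.

Therefore, the measure of angle ∠GDN = 90°.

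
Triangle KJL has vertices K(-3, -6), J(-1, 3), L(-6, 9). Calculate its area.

The Shoelace formula computes the area from vertex coordinates by summing cross products.
For vertices (-3,-6), (-1,3), (-6,9):
Signed sum = -3*3 - -1*-6 + -1*9 - -6*3 + -6*-6 - -3*9
= -15 + 9 + 63 = 57
Area = (1/2)|57| = 57/2.

57/2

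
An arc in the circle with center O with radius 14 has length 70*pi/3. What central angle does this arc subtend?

The full circumference is 2πr = 28*pi.
The arc is 70*pi/3 / 28*pi = 5/6 of the full circle.
So the central angle = 5/6 × 360° = 300°.

300°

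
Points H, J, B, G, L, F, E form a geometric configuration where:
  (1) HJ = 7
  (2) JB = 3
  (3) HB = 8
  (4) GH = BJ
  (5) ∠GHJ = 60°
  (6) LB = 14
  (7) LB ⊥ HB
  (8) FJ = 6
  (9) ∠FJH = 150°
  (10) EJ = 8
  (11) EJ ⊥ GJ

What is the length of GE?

From the given relations: GH = BJ = 3.
Step 1: By the law of cosines on triangle JHG: JG² = 7² + 3² − 2·7·3·cos(60°) = 37, so JG = √37.
Step 2: By the law of cosines on triangle GJE: GE² = √37² + 8² − 2·√37·8·cos(90°) = 101, so GE = √101.

Therefore, the length of GE = √101.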